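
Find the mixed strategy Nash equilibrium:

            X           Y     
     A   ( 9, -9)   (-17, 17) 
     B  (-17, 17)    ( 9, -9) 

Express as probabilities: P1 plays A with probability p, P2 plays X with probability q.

p = 0.5, q = 0.5

Work:
Find probabilities that make opponent indifferent:
P2 chooses q to make P1 indifferent between A and B
P1 chooses p to make P2 indifferent between X and Y
Mixed NE: P1 plays (A: 0.5, B: 0.5), P2 plays (X: 0.5, Y: 0.5)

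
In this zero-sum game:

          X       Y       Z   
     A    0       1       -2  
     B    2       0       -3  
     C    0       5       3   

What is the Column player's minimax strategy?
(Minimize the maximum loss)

Column should play X, value = 2

Work:
Column player minimizes Row's maximum payoff:
Column X: max payoff to Row = 2
Column Y: max payoff to Row = 5
Column Z: max payoff to Row = 3
Minimum is 2, achieved by column X.
Minimax strategy: X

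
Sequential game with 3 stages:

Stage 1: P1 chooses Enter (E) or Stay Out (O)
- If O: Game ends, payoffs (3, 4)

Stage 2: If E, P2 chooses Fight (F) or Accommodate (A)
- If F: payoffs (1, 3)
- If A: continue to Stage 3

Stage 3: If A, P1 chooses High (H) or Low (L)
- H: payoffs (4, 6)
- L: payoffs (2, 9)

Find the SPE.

SPE: (E, A, H); Outcome (4, 6)

Work:
Stage 3: P1 chooses H (4 vs 2)
Stage 2: P2: F->3, A->6 (anticipating H). Choose A
Stage 1: P1: O->3, E->4 (anticipating A, H). Choose E
SPE path: E -> A -> H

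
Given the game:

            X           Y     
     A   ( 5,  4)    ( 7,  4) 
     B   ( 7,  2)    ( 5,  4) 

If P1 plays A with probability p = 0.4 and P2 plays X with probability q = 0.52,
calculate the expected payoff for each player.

E[P1] = 6.008, E[P2] = 3.376

Work:
E[P1] = p·q·π₁(A,X) + p·(1-q)·π₁(A,Y) + (1-p)·q·π₁(B,X) + (1-p)·(1-q)·π₁(B,Y)
= 0.4·0.52·5 + 0.4·0.48·7 + 0.6·0.52·7 + 0.6·0.48·5
= 6.008

E[P2] = 3.376 (similar calculation)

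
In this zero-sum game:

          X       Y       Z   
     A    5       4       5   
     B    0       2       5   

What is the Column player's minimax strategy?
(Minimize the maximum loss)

Column should play Y, value = 4

Work:
Column player minimizes Row's maximum payoff:
Column X: max payoff to Row = 5
Column Y: max payoff to Row = 4
Column Z: max payoff to Row = 5
Minimum is 4, achieved by column Y.
Minimax strategy: Y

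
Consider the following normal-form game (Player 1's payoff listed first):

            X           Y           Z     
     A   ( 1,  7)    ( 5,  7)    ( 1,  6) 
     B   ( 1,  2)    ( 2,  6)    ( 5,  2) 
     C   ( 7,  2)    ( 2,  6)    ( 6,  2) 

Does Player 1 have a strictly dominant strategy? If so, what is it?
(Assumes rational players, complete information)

No strictly dominant strategy exists for Player 1

Work:
A strategy strictly dominates another if it gives a strictly higher payoff against every opponent action. Compare each pair of P1's strategies column-by-column:
  A vs B: [1 vs 1, 5 vs 2, 1 vs 5] → A does not strictly dominate B (column X: 1 ≤ 1)
  A vs C: [1 vs 7, 5 vs 2, 1 vs 6] → A does not strictly dominate C (column X: 1 ≤ 7)
  B vs A: [1 vs 1, 2 vs 5, 5 vs 1] → B does not strictly dominate A (column X: 1 ≤ 1)
  B vs C: [1 vs 7, 2 vs 2, 5 vs 6] → B does not strictly dominate C (column X: 1 ≤ 7)
  C vs A: [7 vs 1, 2 vs 5, 6 vs 1] → C does not strictly dominate A (column Y: 2 ≤ 5)
  C vs B: [7 vs 1, 2 vs 2, 6 vs 5] → C does not strictly dominate B (column Y: 2 ≤ 2)
No single strategy strictly dominates all others → no strictly dominant strategy.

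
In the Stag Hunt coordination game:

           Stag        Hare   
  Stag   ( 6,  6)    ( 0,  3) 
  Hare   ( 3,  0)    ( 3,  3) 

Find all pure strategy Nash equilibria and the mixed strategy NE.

Pure NE: (Stag, Stag) and (Hare, Hare); Mixed NE: p = 0.5, q = 0.5

Work:
Check pure NE:
(Stag, Stag): (6, 6) - no unilateral deviation beneficial
(Hare, Hare): (3, 3) - no unilateral deviation beneficial
Mixed NE: P1 plays Stag with p = 0.5, P2 plays Stag with q = 0.5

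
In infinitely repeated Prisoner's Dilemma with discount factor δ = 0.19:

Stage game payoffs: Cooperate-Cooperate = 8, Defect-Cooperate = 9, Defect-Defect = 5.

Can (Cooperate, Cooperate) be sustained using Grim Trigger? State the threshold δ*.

δ* = 0.25; since δ = 0.19 < 0.25, cooperation cannot be sustained

Work:
For Grim Trigger:
Cooperate forever: 8/(1-δ)
Defect then punished: 9 + 5·δ/(1-δ)
Need: 8/(1-δ) ≥ 9 + 5·δ/(1-δ)
Solving: δ ≥ (T-R)/(T-P) = (9-8)/(9-5) = 0.25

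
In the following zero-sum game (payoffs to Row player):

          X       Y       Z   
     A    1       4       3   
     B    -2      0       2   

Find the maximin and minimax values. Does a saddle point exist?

Maximin = 1, Minimax = 1, Saddle: True

Work:
Row minimums: [1, -2] → maximin = 1
Column maximums: [1, 4, 3] → minimax = 1
Saddle point exists! Game value = 1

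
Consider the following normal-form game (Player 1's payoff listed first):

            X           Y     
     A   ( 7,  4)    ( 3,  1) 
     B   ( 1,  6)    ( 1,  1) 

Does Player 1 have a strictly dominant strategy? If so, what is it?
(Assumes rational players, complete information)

Yes, Player 1's strictly dominant strategy is A

Work:
A strategy strictly dominates another if it gives a strictly higher payoff against every opponent action. Compare each pair of P1's strategies column-by-column:
  A vs B: [7 vs 1, 3 vs 1] → A strictly dominates B
  B vs A: [1 vs 7, 1 vs 3] → B does not strictly dominate A (column X: 1 ≤ 7)
A strictly dominates every other strategy → strictly dominant.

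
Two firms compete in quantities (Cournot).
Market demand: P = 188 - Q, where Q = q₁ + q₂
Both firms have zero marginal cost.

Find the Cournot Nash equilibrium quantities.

q₁* = q₂* = 62.67; P* = 62.67

Work:
Profit: π_i = P·q_i = (a - q_i - q_j)·q_i
FOC: ∂π_i/∂q_i = a - 2q_i - q_j = 0
Reaction function: q_i = (188 - q_j)/2
Symmetry: q* = 188/3 = 62.67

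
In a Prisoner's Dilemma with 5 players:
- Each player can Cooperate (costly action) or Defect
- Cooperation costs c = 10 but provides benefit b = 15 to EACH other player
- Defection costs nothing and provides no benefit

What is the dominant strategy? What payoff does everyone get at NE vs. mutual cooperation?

Dominant: Defect; NE payoff = 0; Coop payoff = 50

Work:
Defect dominates (saves cost c = 10, benefit to others is external)
NE: All defect → everyone gets 0
If all cooperate: each receives (4)×15 - 10 = 50
Social dilemma: 50 > 0 but NE gives 0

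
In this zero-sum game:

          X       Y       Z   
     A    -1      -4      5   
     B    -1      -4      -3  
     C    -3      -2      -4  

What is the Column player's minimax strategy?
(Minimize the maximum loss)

Column should play Y, value = -2

Work:
Column player minimizes Row's maximum payoff:
Column X: max payoff to Row = -1
Column Y: max payoff to Row = -2
Column Z: max payoff to Row = 5
Minimum is -2, achieved by column Y.
Minimax strategy: Y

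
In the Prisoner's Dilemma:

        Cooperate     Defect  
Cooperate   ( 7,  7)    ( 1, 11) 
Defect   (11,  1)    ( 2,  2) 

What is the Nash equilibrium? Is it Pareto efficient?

(Defect, Defect) is NE; not Pareto efficient

Work:
Defect dominates Cooperate for both players:
If P2 cooperates: Defect (11) > Cooperate (7)
If P2 defects: Defect (2) > Cooperate (1)
NE: (Defect, Defect) with payoff (2, 2)
But (Cooperate, Cooperate) = (7, 7) Pareto dominates (2, 2)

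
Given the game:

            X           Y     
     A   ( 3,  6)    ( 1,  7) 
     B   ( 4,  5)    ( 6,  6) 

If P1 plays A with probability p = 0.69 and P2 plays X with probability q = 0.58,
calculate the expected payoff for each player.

E[P1] = 2.9908, E[P2] = 6.11

Work:
E[P1] = p·q·π₁(A,X) + p·(1-q)·π₁(A,Y) + (1-p)·q·π₁(B,X) + (1-p)·(1-q)·π₁(B,Y)
= 0.69·0.58·3 + 0.69·0.42·1 + 0.31·0.58·4 + 0.31·0.42·6
= 2.9908

E[P2] = 6.11 (similar calculation)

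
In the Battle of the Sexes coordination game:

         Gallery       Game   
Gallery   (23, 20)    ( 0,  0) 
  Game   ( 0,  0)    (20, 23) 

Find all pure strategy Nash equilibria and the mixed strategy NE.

Pure NE: (Gallery, Gallery) and (Game, Game); Mixed NE: p = 0.5349, q = 0.4651

Work:
Check pure NE:
(Gallery, Gallery): (23, 20) - no unilateral deviation beneficial
(Game, Game): (20, 23) - no unilateral deviation beneficial
Mixed NE: P1 plays Gallery with p = 0.5349, P2 plays Gallery with q = 0.4651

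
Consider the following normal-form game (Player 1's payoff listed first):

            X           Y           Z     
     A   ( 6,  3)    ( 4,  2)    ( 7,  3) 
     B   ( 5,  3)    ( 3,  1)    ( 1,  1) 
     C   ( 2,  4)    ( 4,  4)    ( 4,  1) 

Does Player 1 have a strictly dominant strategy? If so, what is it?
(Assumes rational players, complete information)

No strictly dominant strategy exists for Player 1

Work:
A strategy strictly dominates another if it gives a strictly higher payoff against every opponent action. Compare each pair of P1's strategies column-by-column:
  A vs B: [6 vs 5, 4 vs 3, 7 vs 1] → A strictly dominates B
  A vs C: [6 vs 2, 4 vs 4, 7 vs 4] → A does not strictly dominate C (column Y: 4 ≤ 4)
  B vs A: [5 vs 6, 3 vs 4, 1 vs 7] → B does not strictly dominate A (column X: 5 ≤ 6)
  B vs C: [5 vs 2, 3 vs 4, 1 vs 4] → B does not strictly dominate C (column Y: 3 ≤ 4)
  C vs A: [2 vs 6, 4 vs 4, 4 vs 7] → C does not strictly dominate A (column X: 2 ≤ 6)
  C vs B: [2 vs 5, 4 vs 3, 4 vs 1] → C does not strictly dominate B (column X: 2 ≤ 5)
No single strategy strictly dominates all others → no strictly dominant strategy.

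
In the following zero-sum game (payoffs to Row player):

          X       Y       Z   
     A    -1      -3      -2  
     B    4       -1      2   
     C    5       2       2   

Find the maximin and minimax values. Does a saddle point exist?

Maximin = 2, Minimax = 2, Saddle: True

Work:
Row minimums: [-3, -1, 2] → maximin = 2
Column maximums: [5, 2, 2] → minimax = 2
Saddle point exists! Game value = 2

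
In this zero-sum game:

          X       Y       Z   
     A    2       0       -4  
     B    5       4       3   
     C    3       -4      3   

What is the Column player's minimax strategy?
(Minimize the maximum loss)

Column should play Z, value = 3

Work:
Column player minimizes Row's maximum payoff:
Column X: max payoff to Row = 5
Column Y: max payoff to Row = 4
Column Z: max payoff to Row = 3
Minimum is 3, achieved by column Z.
Minimax strategy: Z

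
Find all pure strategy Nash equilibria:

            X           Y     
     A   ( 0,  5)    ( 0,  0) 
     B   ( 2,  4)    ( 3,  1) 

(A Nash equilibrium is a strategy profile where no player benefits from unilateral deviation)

Nash equilibrium: (B, X)

Work:
Best responses:
  P1 vs X: payoffs [0, 2] → best response B (payoff 2)
  P1 vs Y: payoffs [0, 3] → best response B (payoff 3)
  P2 vs A: payoffs [5, 0] → best response X (payoff 5)
  P2 vs B: payoffs [4, 1] → best response X (payoff 4)
Mutual best responses: (B,X) → Nash equilibria.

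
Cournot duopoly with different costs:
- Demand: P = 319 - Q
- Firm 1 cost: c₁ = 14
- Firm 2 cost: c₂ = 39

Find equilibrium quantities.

q₁* = 110.0, q₂* = 85.0

Work:
Reaction: q₁ = (319 - 14 - q₂)/2
Reaction: q₂ = (319 - 39 - q₁)/2
Solve simultaneously:
q₁* = (319 - 2×14 + 39)/3 = 110.0
q₂* = (319 - 2×39 + 14)/3 = 85.0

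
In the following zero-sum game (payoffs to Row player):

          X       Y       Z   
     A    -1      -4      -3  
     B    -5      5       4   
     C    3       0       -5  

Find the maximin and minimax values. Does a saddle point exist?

Maximin = -4, Minimax = 3, Saddle: False

Work:
Row minimums: [-4, -5, -5] → maximin = -4
Column maximums: [3, 5, 4] → minimax = 3
No saddle point (maximin ≠ minimax). Mixed strategy needed.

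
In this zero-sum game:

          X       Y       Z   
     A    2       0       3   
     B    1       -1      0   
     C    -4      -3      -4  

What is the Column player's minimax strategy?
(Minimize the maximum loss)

Column should play Y, value = 0

Work:
Column player minimizes Row's maximum payoff:
Column X: max payoff to Row = 2
Column Y: max payoff to Row = 0
Column Z: max payoff to Row = 3
Minimum is 0, achieved by column Y.
Minimax strategy: Y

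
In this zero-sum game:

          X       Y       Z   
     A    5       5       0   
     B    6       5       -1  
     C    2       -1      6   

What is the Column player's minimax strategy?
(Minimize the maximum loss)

Column should play Y, value = 5

Work:
Column player minimizes Row's maximum payoff:
Column X: max payoff to Row = 6
Column Y: max payoff to Row = 5
Column Z: max payoff to Row = 6
Minimum is 5, achieved by column Y.
Minimax strategy: Y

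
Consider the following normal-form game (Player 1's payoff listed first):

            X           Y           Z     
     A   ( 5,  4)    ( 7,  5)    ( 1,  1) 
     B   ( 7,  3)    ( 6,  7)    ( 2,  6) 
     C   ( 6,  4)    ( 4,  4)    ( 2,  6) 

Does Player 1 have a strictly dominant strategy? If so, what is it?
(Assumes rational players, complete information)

No strictly dominant strategy exists for Player 1

Work:
A strategy strictly dominates another if it gives a strictly higher payoff against every opponent action. Compare each pair of P1's strategies column-by-column:
  A vs B: [5 vs 7, 7 vs 6, 1 vs 2] → A does not strictly dominate B (column X: 5 ≤ 7)
  A vs C: [5 vs 6, 7 vs 4, 1 vs 2] → A does not strictly dominate C (column X: 5 ≤ 6)
  B vs A: [7 vs 5, 6 vs 7, 2 vs 1] → B does not strictly dominate A (column Y: 6 ≤ 7)
  B vs C: [7 vs 6, 6 vs 4, 2 vs 2] → B does not strictly dominate C (column Z: 2 ≤ 2)
  C vs A: [6 vs 5, 4 vs 7, 2 vs 1] → C does not strictly dominate A (column Y: 4 ≤ 7)
  C vs B: [6 vs 7, 4 vs 6, 2 vs 2] → C does not strictly dominate B (column X: 6 ≤ 7)
No single strategy strictly dominates all others → no strictly dominant strategy.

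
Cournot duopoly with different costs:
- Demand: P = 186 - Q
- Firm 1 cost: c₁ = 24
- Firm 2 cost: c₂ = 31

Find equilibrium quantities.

q₁* = 56.33, q₂* = 49.33

Work:
Reaction: q₁ = (186 - 24 - q₂)/2
Reaction: q₂ = (186 - 31 - q₁)/2
Solve simultaneously:
q₁* = (186 - 2×24 + 31)/3 = 56.33
q₂* = (186 - 2×31 + 24)/3 = 49.33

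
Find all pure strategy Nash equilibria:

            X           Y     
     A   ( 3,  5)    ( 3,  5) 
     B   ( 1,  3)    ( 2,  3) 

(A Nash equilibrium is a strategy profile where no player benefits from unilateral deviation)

Nash equilibrium: (A, X), (A, Y)

Work:
Best responses:
  P1 vs X: payoffs [3, 1] → best response A (payoff 3)
  P1 vs Y: payoffs [3, 2] → best response A (payoff 3)
  P2 vs A: payoffs [5, 5] → best response X/Y (payoff 5)
  P2 vs B: payoffs [3, 3] → best response X/Y (payoff 3)
Mutual best responses: (A,X), (A,Y) → Nash equilibria.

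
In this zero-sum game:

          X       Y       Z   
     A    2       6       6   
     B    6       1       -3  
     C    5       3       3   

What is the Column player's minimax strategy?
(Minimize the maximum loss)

Column should play X or Y or Z (all achieve the minimum), value = 6

Work:
Column player minimizes Row's maximum payoff:
Column X: max payoff to Row = 6
Column Y: max payoff to Row = 6
Column Z: max payoff to Row = 6
Minimum is 6, achieved by columns X, Y, Z (tied).
Each of X or Y or Z is a minimax strategy.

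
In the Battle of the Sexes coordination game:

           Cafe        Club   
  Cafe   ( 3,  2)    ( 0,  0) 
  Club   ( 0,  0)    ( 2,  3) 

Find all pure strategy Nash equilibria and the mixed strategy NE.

Pure NE: (Cafe, Cafe) and (Club, Club); Mixed NE: p = 0.6, q = 0.4

Work:
Check pure NE:
(Cafe, Cafe): (3, 2) - no unilateral deviation beneficial
(Club, Club): (2, 3) - no unilateral deviation beneficial
Mixed NE: P1 plays Cafe with p = 0.6, P2 plays Cafe with q = 0.4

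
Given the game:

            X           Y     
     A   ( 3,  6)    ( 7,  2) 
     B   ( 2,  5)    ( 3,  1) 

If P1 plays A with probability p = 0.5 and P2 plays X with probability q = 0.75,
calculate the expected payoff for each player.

E[P1] = 3.125, E[P2] = 4.5

Work:
E[P1] = p·q·π₁(A,X) + p·(1-q)·π₁(A,Y) + (1-p)·q·π₁(B,X) + (1-p)·(1-q)·π₁(B,Y)
= 0.5·0.75·3 + 0.5·0.25·7 + 0.5·0.75·2 + 0.5·0.25·3
= 3.125

E[P2] = 4.5 (similar calculation)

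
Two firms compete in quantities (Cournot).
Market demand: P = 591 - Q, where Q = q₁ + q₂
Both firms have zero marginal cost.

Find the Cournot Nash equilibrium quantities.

q₁* = q₂* = 197.0; P* = 197.0

Work:
Profit: π_i = P·q_i = (a - q_i - q_j)·q_i
FOC: ∂π_i/∂q_i = a - 2q_i - q_j = 0
Reaction function: q_i = (591 - q_j)/2
Symmetry: q* = 591/3 = 197.0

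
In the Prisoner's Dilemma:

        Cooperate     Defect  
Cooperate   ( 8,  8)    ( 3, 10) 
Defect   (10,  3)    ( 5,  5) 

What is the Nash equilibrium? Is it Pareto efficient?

(Defect, Defect) is NE; not Pareto efficient

Work:
Defect dominates Cooperate for both players:
If P2 cooperates: Defect (10) > Cooperate (8)
If P2 defects: Defect (5) > Cooperate (3)
NE: (Defect, Defect) with payoff (5, 5)
But (Cooperate, Cooperate) = (8, 8) Pareto dominates (5, 5)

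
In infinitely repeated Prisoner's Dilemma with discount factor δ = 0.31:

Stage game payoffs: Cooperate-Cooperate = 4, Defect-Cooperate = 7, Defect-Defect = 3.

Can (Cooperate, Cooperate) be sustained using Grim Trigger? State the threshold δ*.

δ* = 0.75; since δ = 0.31 < 0.75, cooperation cannot be sustained

Work:
For Grim Trigger:
Cooperate forever: 4/(1-δ)
Defect then punished: 7 + 3·δ/(1-δ)
Need: 4/(1-δ) ≥ 7 + 3·δ/(1-δ)
Solving: δ ≥ (T-R)/(T-P) = (7-4)/(7-3) = 0.75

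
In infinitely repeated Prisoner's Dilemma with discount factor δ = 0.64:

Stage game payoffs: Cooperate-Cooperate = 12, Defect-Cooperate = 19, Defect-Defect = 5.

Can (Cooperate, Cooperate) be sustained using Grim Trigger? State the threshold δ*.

δ* = 0.5; since δ = 0.64 ≥ 0.5, cooperation can be sustained

Work:
For Grim Trigger:
Cooperate forever: 12/(1-δ)
Defect then punished: 19 + 5·δ/(1-δ)
Need: 12/(1-δ) ≥ 19 + 5·δ/(1-δ)
Solving: δ ≥ (T-R)/(T-P) = (19-12)/(19-5) = 0.5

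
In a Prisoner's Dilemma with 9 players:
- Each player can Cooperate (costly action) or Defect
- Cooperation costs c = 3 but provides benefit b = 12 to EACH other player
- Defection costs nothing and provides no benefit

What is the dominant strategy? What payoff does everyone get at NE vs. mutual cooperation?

Dominant: Defect; NE payoff = 0; Coop payoff = 93

Work:
Defect dominates (saves cost c = 3, benefit to others is external)
NE: All defect → everyone gets 0
If all cooperate: each receives (8)×12 - 3 = 93
Social dilemma: 93 > 0 but NE gives 0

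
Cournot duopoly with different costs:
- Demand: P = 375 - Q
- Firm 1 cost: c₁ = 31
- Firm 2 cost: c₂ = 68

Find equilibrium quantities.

q₁* = 127.0, q₂* = 90.0

Work:
Reaction: q₁ = (375 - 31 - q₂)/2
Reaction: q₂ = (375 - 68 - q₁)/2
Solve simultaneously:
q₁* = (375 - 2×31 + 68)/3 = 127.0
q₂* = (375 - 2×68 + 31)/3 = 90.0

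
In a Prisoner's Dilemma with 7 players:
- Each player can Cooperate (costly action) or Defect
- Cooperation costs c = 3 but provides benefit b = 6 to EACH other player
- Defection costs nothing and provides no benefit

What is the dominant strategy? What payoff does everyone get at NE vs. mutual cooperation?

Dominant: Defect; NE payoff = 0; Coop payoff = 33

Work:
Defect dominates (saves cost c = 3, benefit to others is external)
NE: All defect → everyone gets 0
If all cooperate: each receives (6)×6 - 3 = 33
Social dilemma: 33 > 0 but NE gives 0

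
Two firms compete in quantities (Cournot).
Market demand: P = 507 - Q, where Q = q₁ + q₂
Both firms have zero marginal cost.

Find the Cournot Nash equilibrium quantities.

q₁* = q₂* = 169.0; P* = 169.0

Work:
Profit: π_i = P·q_i = (a - q_i - q_j)·q_i
FOC: ∂π_i/∂q_i = a - 2q_i - q_j = 0
Reaction function: q_i = (507 - q_j)/2
Symmetry: q* = 507/3 = 169.0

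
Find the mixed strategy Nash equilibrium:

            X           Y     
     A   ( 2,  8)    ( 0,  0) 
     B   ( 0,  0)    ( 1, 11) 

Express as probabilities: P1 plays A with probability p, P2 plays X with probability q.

p = 0.5789, q = 0.3333

Work:
Find probabilities that make opponent indifferent:
P2 chooses q to make P1 indifferent between A and B
P1 chooses p to make P2 indifferent between X and Y
Mixed NE: P1 plays (A: 0.5789, B: 0.4211), P2 plays (X: 0.3333, Y: 0.6667)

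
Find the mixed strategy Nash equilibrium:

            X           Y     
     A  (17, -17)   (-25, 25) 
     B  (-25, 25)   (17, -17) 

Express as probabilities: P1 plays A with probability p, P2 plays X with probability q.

p = 0.5, q = 0.5

Work:
Find probabilities that make opponent indifferent:
P2 chooses q to make P1 indifferent between A and B
P1 chooses p to make P2 indifferent between X and Y
Mixed NE: P1 plays (A: 0.5, B: 0.5), P2 plays (X: 0.5, Y: 0.5)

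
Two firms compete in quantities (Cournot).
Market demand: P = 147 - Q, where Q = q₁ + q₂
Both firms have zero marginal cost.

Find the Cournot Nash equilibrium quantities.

q₁* = q₂* = 49.0; P* = 49.0

Work:
Profit: π_i = P·q_i = (a - q_i - q_j)·q_i
FOC: ∂π_i/∂q_i = a - 2q_i - q_j = 0
Reaction function: q_i = (147 - q_j)/2
Symmetry: q* = 147/3 = 49.0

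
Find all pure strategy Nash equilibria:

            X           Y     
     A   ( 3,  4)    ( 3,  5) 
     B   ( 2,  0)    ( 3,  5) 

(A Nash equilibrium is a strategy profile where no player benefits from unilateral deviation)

Nash equilibrium: (A, Y), (B, Y)

Work:
Best responses:
  P1 vs X: payoffs [3, 2] → best response A (payoff 3)
  P1 vs Y: payoffs [3, 3] → best response A/B (payoff 3)
  P2 vs A: payoffs [4, 5] → best response Y (payoff 5)
  P2 vs B: payoffs [0, 5] → best response Y (payoff 5)
Mutual best responses: (A,Y), (B,Y) → Nash equilibria.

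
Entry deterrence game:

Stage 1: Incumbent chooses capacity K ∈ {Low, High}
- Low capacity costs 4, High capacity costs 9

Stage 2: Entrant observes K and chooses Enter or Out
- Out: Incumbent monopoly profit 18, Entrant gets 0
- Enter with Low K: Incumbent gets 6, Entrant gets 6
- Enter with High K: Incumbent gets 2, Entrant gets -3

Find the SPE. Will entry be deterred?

SPE: (High, Enter|Low, Out|High); Entry deterred. Incumbent net profit = 9

Work:
After Low K: Entrant enters (6 > 0)
After High K: Entrant stays out (-3 < 0)
Incumbent: Low → 6−4=2, High → 18−9=9
Incumbent chooses High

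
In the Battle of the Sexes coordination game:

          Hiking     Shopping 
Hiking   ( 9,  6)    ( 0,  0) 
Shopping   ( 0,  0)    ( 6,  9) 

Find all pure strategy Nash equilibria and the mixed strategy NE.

Pure NE: (Hiking, Hiking) and (Shopping, Shopping); Mixed NE: p = 0.6, q = 0.4

Work:
Check pure NE:
(Hiking, Hiking): (9, 6) - no unilateral deviation beneficial
(Shopping, Shopping): (6, 9) - no unilateral deviation beneficial
Mixed NE: P1 plays Hiking with p = 0.6, P2 plays Hiking with q = 0.4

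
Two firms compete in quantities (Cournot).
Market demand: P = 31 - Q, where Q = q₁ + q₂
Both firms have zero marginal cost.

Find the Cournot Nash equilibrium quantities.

q₁* = q₂* = 10.33; P* = 10.33

Work:
Profit: π_i = P·q_i = (a - q_i - q_j)·q_i
FOC: ∂π_i/∂q_i = a - 2q_i - q_j = 0
Reaction function: q_i = (31 - q_j)/2
Symmetry: q* = 31/3 = 10.33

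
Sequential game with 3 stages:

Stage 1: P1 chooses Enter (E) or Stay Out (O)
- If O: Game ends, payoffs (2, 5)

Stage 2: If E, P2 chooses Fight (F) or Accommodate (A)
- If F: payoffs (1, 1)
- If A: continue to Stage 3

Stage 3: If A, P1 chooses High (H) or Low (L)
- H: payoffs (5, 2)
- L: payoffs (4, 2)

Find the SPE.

SPE: (E, A, H); Outcome (5, 2)

Work:
Stage 3: P1 chooses H (5 vs 4)
Stage 2: P2: F->1, A->2 (anticipating H). Choose A
Stage 1: P1: O->2, E->5 (anticipating A, H). Choose E
SPE path: E -> A -> H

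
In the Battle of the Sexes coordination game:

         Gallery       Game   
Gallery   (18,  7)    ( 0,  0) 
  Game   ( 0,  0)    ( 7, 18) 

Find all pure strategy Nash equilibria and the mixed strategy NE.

Pure NE: (Gallery, Gallery) and (Game, Game); Mixed NE: p = 0.72, q = 0.28

Work:
Check pure NE:
(Gallery, Gallery): (18, 7) - no unilateral deviation beneficial
(Game, Game): (7, 18) - no unilateral deviation beneficial
Mixed NE: P1 plays Gallery with p = 0.72, P2 plays Gallery with q = 0.28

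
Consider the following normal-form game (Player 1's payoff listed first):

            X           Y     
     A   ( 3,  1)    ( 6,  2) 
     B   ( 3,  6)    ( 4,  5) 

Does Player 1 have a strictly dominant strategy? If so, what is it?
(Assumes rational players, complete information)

No strictly dominant strategy exists for Player 1

Work:
A strategy strictly dominates another if it gives a strictly higher payoff against every opponent action. Compare each pair of P1's strategies column-by-column:
  A vs B: [3 vs 3, 6 vs 4] → A does not strictly dominate B (column X: 3 ≤ 3)
  B vs A: [3 vs 3, 4 vs 6] → B does not strictly dominate A (column X: 3 ≤ 3)
No single strategy strictly dominates all others → no strictly dominant strategy.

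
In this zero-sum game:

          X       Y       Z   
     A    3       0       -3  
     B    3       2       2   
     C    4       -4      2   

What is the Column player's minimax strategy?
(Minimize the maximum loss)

Column should play Y or Z (all achieve the minimum), value = 2

Work:
Column player minimizes Row's maximum payoff:
Column X: max payoff to Row = 4
Column Y: max payoff to Row = 2
Column Z: max payoff to Row = 2
Minimum is 2, achieved by columns Y, Z (tied).
Each of Y or Z is a minimax strategy.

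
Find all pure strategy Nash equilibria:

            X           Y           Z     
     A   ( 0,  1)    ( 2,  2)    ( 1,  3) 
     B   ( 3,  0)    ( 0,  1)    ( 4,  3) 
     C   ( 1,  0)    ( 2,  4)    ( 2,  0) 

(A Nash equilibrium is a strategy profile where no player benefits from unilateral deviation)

Nash equilibrium: (B, Z), (C, Y)

Work:
Best responses:
  P1 vs X: payoffs [0, 3, 1] → best response B (payoff 3)
  P1 vs Y: payoffs [2, 0, 2] → best response A/C (payoff 2)
  P1 vs Z: payoffs [1, 4, 2] → best response B (payoff 4)
  P2 vs A: payoffs [1, 2, 3] → best response Z (payoff 3)
  P2 vs B: payoffs [0, 1, 3] → best response Z (payoff 3)
  P2 vs C: payoffs [0, 4, 0] → best response Y (payoff 4)
Mutual best responses: (B,Z), (C,Y) → Nash equilibria.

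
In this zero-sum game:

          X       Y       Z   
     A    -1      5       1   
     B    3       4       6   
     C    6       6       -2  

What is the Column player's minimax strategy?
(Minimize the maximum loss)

Column should play X or Y or Z (all achieve the minimum), value = 6

Work:
Column player minimizes Row's maximum payoff:
Column X: max payoff to Row = 6
Column Y: max payoff to Row = 6
Column Z: max payoff to Row = 6
Minimum is 6, achieved by columns X, Y, Z (tied).
Each of X or Y or Z is a minimax strategy.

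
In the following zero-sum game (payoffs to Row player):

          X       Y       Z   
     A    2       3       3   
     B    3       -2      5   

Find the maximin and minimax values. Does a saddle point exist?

Maximin = 2, Minimax = 3, Saddle: False

Work:
Row minimums: [2, -2] → maximin = 2
Column maximums: [3, 3, 5] → minimax = 3
No saddle point (maximin ≠ minimax). Mixed strategy needed.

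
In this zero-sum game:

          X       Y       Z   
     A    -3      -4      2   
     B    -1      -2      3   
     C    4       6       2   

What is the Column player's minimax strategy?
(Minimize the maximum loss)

Column should play Z, value = 3

Work:
Column player minimizes Row's maximum payoff:
Column X: max payoff to Row = 4
Column Y: max payoff to Row = 6
Column Z: max payoff to Row = 3
Minimum is 3, achieved by column Z.
Minimax strategy: Z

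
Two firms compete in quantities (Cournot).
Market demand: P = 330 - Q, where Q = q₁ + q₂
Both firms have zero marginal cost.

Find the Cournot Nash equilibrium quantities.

q₁* = q₂* = 110.0; P* = 110.0

Work:
Profit: π_i = P·q_i = (a - q_i - q_j)·q_i
FOC: ∂π_i/∂q_i = a - 2q_i - q_j = 0
Reaction function: q_i = (330 - q_j)/2
Symmetry: q* = 330/3 = 110.0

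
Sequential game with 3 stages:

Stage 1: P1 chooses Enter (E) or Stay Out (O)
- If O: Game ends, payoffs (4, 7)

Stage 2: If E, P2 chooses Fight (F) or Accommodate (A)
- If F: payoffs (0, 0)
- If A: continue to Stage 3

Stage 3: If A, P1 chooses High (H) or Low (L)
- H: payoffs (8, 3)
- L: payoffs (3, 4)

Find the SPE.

SPE: (E, A, H); Outcome (8, 3)

Work:
Stage 3: P1 chooses H (8 vs 3)
Stage 2: P2: F->0, A->3 (anticipating H). Choose A
Stage 1: P1: O->4, E->8 (anticipating A, H). Choose E
SPE path: E -> A -> H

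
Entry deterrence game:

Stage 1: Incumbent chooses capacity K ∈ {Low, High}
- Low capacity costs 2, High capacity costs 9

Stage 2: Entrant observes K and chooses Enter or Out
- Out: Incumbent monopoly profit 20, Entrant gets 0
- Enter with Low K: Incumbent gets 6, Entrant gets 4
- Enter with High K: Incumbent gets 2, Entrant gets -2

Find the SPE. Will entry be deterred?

SPE: (High, Enter|Low, Out|High); Entry deterred. Incumbent net profit = 11

Work:
After Low K: Entrant enters (4 > 0)
After High K: Entrant stays out (-2 < 0)
Incumbent: Low → 6−2=4, High → 20−9=11
Incumbent chooses High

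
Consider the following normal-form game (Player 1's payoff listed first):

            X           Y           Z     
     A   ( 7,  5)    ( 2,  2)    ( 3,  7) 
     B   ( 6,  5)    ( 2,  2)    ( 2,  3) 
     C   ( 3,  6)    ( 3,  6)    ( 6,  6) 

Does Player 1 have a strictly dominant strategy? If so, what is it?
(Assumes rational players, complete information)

No strictly dominant strategy exists for Player 1

Work:
A strategy strictly dominates another if it gives a strictly higher payoff against every opponent action. Compare each pair of P1's strategies column-by-column:
  A vs B: [7 vs 6, 2 vs 2, 3 vs 2] → A does not strictly dominate B (column Y: 2 ≤ 2)
  A vs C: [7 vs 3, 2 vs 3, 3 vs 6] → A does not strictly dominate C (column Y: 2 ≤ 3)
  B vs A: [6 vs 7, 2 vs 2, 2 vs 3] → B does not strictly dominate A (column X: 6 ≤ 7)
  B vs C: [6 vs 3, 2 vs 3, 2 vs 6] → B does not strictly dominate C (column Y: 2 ≤ 3)
  C vs A: [3 vs 7, 3 vs 2, 6 vs 3] → C does not strictly dominate A (column X: 3 ≤ 7)
  C vs B: [3 vs 6, 3 vs 2, 6 vs 2] → C does not strictly dominate B (column X: 3 ≤ 6)
No single strategy strictly dominates all others → no strictly dominant strategy.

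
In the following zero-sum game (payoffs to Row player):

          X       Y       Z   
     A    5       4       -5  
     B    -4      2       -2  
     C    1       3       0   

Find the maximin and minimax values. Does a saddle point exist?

Maximin = 0, Minimax = 0, Saddle: True

Work:
Row minimums: [-5, -4, 0] → maximin = 0
Column maximums: [5, 4, 0] → minimax = 0
Saddle point exists! Game value = 0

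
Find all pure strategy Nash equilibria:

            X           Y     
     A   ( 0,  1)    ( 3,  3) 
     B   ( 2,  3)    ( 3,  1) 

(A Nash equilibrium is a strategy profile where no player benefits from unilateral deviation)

Nash equilibrium: (A, Y), (B, X)

Work:
Best responses:
  P1 vs X: payoffs [0, 2] → best response B (payoff 2)
  P1 vs Y: payoffs [3, 3] → best response A/B (payoff 3)
  P2 vs A: payoffs [1, 3] → best response Y (payoff 3)
  P2 vs B: payoffs [3, 1] → best response X (payoff 3)
Mutual best responses: (A,Y), (B,X) → Nash equilibria.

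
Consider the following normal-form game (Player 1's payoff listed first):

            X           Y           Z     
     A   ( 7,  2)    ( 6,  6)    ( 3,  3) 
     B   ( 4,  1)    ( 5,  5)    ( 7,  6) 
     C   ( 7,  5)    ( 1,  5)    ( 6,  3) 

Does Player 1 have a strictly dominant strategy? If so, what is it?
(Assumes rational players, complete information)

No strictly dominant strategy exists for Player 1

Work:
A strategy strictly dominates another if it gives a strictly higher payoff against every opponent action. Compare each pair of P1's strategies column-by-column:
  A vs B: [7 vs 4, 6 vs 5, 3 vs 7] → A does not strictly dominate B (column Z: 3 ≤ 7)
  A vs C: [7 vs 7, 6 vs 1, 3 vs 6] → A does not strictly dominate C (column X: 7 ≤ 7)
  B vs A: [4 vs 7, 5 vs 6, 7 vs 3] → B does not strictly dominate A (column X: 4 ≤ 7)
  B vs C: [4 vs 7, 5 vs 1, 7 vs 6] → B does not strictly dominate C (column X: 4 ≤ 7)
  C vs A: [7 vs 7, 1 vs 6, 6 vs 3] → C does not strictly dominate A (column X: 7 ≤ 7)
  C vs B: [7 vs 4, 1 vs 5, 6 vs 7] → C does not strictly dominate B (column Y: 1 ≤ 5)
No single strategy strictly dominates all others → no strictly dominant strategy.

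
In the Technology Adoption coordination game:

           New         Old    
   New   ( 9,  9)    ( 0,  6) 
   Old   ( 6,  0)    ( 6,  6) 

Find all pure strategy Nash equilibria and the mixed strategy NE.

Pure NE: (New, New) and (Old, Old); Mixed NE: p = 0.6667, q = 0.6667

Work:
Check pure NE:
(New, New): (9, 9) - no unilateral deviation beneficial
(Old, Old): (6, 6) - no unilateral deviation beneficial
Mixed NE: P1 plays New with p = 0.6667, P2 plays New with q = 0.6667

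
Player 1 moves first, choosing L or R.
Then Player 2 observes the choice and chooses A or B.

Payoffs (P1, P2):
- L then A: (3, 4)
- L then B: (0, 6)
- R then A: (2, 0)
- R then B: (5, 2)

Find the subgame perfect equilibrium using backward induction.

P1 plays R, P2 plays B after L and B after R; Payoff (5, 2)

Work:
Backward induction:
After L: P2 chooses B → P1 gets 0
After R: P2 chooses B → P1 gets 5
P1 chooses R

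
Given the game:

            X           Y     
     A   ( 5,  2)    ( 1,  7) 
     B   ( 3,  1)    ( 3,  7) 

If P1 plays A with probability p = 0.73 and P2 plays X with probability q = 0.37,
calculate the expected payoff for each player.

E[P1] = 2.6204, E[P2] = 5.0501

Work:
E[P1] = p·q·π₁(A,X) + p·(1-q)·π₁(A,Y) + (1-p)·q·π₁(B,X) + (1-p)·(1-q)·π₁(B,Y)
= 0.73·0.37·5 + 0.73·0.63·1 + 0.27·0.37·3 + 0.27·0.63·3
= 2.6204

E[P2] = 5.0501 (similar calculation)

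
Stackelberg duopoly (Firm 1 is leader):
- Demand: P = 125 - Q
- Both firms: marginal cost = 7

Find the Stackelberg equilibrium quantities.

q₁* (leader) = 59.0, q₂* (follower) = 29.5

Work:
Follower's reaction: q₂ = (a - c - q₁)/2
Leader substitutes: π₁ = q₁·(a - q₁ - (a-c-q₁)/2 - c)
FOC: q₁* = (125 - 7)/2 = 59.00
Then: q₂* = (125 - 7 - 59.0)/2 = 29.50
Leader has first-mover advantage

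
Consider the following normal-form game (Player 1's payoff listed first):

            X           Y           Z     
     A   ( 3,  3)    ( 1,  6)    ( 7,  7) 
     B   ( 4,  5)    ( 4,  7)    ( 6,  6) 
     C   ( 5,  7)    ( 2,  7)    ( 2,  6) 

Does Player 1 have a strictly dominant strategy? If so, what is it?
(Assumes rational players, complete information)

No strictly dominant strategy exists for Player 1

Work:
A strategy strictly dominates another if it gives a strictly higher payoff against every opponent action. Compare each pair of P1's strategies column-by-column:
  A vs B: [3 vs 4, 1 vs 4, 7 vs 6] → A does not strictly dominate B (column X: 3 ≤ 4)
  A vs C: [3 vs 5, 1 vs 2, 7 vs 2] → A does not strictly dominate C (column X: 3 ≤ 5)
  B vs A: [4 vs 3, 4 vs 1, 6 vs 7] → B does not strictly dominate A (column Z: 6 ≤ 7)
  B vs C: [4 vs 5, 4 vs 2, 6 vs 2] → B does not strictly dominate C (column X: 4 ≤ 5)
  C vs A: [5 vs 3, 2 vs 1, 2 vs 7] → C does not strictly dominate A (column Z: 2 ≤ 7)
  C vs B: [5 vs 4, 2 vs 4, 2 vs 6] → C does not strictly dominate B (column Y: 2 ≤ 4)
No single strategy strictly dominates all others → no strictly dominant strategy.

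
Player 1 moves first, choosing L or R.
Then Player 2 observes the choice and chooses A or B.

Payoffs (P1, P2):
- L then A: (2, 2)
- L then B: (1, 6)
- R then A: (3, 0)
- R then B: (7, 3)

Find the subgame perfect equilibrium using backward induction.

P1 plays R, P2 plays B after L and B after R; Payoff (7, 3)

Work:
Backward induction:
After L: P2 chooses B → P1 gets 1
After R: P2 chooses B → P1 gets 7
P1 chooses R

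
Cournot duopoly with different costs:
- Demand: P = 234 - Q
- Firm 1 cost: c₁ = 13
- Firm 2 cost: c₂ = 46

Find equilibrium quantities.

q₁* = 84.67, q₂* = 51.67

Work:
Reaction: q₁ = (234 - 13 - q₂)/2
Reaction: q₂ = (234 - 46 - q₁)/2
Solve simultaneously:
q₁* = (234 - 2×13 + 46)/3 = 84.67
q₂* = (234 - 2×46 + 13)/3 = 51.67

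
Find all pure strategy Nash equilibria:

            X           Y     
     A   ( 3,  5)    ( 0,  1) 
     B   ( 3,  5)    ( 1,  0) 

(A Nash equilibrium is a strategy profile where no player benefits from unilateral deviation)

Nash equilibrium: (A, X), (B, X)

Work:
Best responses:
  P1 vs X: payoffs [3, 3] → best response A/B (payoff 3)
  P1 vs Y: payoffs [0, 1] → best response B (payoff 1)
  P2 vs A: payoffs [5, 1] → best response X (payoff 5)
  P2 vs B: payoffs [5, 0] → best response X (payoff 5)
Mutual best responses: (A,X), (B,X) → Nash equilibria.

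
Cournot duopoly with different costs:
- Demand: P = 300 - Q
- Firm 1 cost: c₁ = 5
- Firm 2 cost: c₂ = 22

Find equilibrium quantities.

q₁* = 104.0, q₂* = 87.0

Work:
Reaction: q₁ = (300 - 5 - q₂)/2
Reaction: q₂ = (300 - 22 - q₁)/2
Solve simultaneously:
q₁* = (300 - 2×5 + 22)/3 = 104.0
q₂* = (300 - 2×22 + 5)/3 = 87.0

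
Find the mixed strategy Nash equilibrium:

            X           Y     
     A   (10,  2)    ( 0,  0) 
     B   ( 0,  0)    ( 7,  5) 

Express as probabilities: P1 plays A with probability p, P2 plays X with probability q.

p = 0.7143, q = 0.4118

Work:
Find probabilities that make opponent indifferent:
P2 chooses q to make P1 indifferent between A and B
P1 chooses p to make P2 indifferent between X and Y
Mixed NE: P1 plays (A: 0.7143, B: 0.2857), P2 plays (X: 0.4118, Y: 0.5882)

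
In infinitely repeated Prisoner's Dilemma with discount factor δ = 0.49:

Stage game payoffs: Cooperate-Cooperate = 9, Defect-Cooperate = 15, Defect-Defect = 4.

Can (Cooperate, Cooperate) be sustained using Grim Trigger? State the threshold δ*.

δ* = 0.5455; since δ = 0.49 < 0.5455, cooperation cannot be sustained

Work:
For Grim Trigger:
Cooperate forever: 9/(1-δ)
Defect then punished: 15 + 4·δ/(1-δ)
Need: 9/(1-δ) ≥ 15 + 4·δ/(1-δ)
Solving: δ ≥ (T-R)/(T-P) = (15-9)/(15-4) = 0.5455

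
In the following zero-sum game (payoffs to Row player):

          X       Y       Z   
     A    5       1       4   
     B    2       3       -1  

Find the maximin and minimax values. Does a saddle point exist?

Maximin = 1, Minimax = 3, Saddle: False

Work:
Row minimums: [1, -1] → maximin = 1
Column maximums: [5, 3, 4] → minimax = 3
No saddle point (maximin ≠ minimax). Mixed strategy needed.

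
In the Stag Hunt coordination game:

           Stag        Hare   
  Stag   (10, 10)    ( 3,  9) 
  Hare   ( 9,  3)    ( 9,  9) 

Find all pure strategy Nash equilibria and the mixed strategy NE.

Pure NE: (Stag, Stag) and (Hare, Hare); Mixed NE: p = 0.8571, q = 0.8571

Work:
Check pure NE:
(Stag, Stag): (10, 10) - no unilateral deviation beneficial
(Hare, Hare): (9, 9) - no unilateral deviation beneficial
Mixed NE: P1 plays Stag with p = 0.8571, P2 plays Stag with q = 0.8571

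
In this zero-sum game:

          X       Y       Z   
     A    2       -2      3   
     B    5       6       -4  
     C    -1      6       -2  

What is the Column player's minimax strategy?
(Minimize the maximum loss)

Column should play Z, value = 3

Work:
Column player minimizes Row's maximum payoff:
Column X: max payoff to Row = 5
Column Y: max payoff to Row = 6
Column Z: max payoff to Row = 3
Minimum is 3, achieved by column Z.
Minimax strategy: Z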